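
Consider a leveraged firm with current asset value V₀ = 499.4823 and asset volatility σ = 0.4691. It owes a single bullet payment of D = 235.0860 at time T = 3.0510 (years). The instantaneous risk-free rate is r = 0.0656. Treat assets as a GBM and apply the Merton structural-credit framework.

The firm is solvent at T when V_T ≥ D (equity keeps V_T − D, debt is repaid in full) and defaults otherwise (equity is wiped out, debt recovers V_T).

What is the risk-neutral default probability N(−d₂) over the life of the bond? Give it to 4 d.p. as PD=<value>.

PD=0.2253

d₁ = [ln(V₀/D) + (r + σ²/2)T] / (σ√T)
   = [ln(499.4823/235.0860) + (0.0656 + 0.5·0.4691²)·3.0510] / (0.4691·√3.0510)
   = [0.753621 + 0.535839] / 0.819382 = 1.573698
d₂ = d₁ − σ√T = 1.573698 − 0.819382 = 0.754316
risk-neutral PD = N(−d₂) = N(-0.754316) = 0.225330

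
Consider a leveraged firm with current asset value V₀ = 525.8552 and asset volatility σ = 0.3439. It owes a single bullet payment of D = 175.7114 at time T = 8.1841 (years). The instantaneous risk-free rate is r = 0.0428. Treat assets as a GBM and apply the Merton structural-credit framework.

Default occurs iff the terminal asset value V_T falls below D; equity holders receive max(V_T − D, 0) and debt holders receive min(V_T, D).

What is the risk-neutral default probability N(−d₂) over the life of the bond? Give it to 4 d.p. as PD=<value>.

d₁ = [ln(V₀/D) + (r + σ²/2)T] / (σ√T)
   = [ln(525.8552/175.7114) + (0.0428 + 0.5·0.3439²)·8.1841] / (0.3439·√8.1841)
   = [1.096183 + 0.834235] / 0.983825 = 1.962157
d₂ = d₁ − σ√T = 1.962157 − 0.983825 = 0.978332
risk-neutral PD = N(−d₂) = N(-0.978332) = 0.163955

PD=0.1640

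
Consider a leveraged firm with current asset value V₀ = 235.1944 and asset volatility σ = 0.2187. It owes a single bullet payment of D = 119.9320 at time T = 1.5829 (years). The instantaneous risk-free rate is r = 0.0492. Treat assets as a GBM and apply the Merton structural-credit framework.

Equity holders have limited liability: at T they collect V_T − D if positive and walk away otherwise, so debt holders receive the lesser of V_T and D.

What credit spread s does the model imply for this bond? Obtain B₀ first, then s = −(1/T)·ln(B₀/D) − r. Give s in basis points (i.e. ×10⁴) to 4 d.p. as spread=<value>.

spread=2.4067

d₁ = [ln(V₀/D) + (r + σ²/2)T] / (σ√T)
   = [ln(235.1944/119.9320) + (0.0492 + 0.5·0.2187²)·1.5829] / (0.2187·√1.5829)
   = [0.673487 + 0.115733] / 0.275154 = 2.868290
d₂ = d₁ − σ√T = 2.868290 − 0.275154 = 2.593136
N(d₁) = 0.997937,  N(d₂) = 0.995245,  e^(−rT) = 0.925077
E₀ = V₀·N(d₁) − D·e^(−rT)·N(d₂)
   = 235.1944·0.997937 − 119.9320·0.925077·0.995245 = 124.290365
B₀ = V₀ − E₀ = 235.1944 − 124.290365 = 110.904035
spread = −(1/T)·ln(B₀/D) − r = −(1/1.5829)·ln(110.904035/119.9320) − 0.0492 = 0.00024067
in basis points: 0.00024067 × 10⁴ = 2.4067 bp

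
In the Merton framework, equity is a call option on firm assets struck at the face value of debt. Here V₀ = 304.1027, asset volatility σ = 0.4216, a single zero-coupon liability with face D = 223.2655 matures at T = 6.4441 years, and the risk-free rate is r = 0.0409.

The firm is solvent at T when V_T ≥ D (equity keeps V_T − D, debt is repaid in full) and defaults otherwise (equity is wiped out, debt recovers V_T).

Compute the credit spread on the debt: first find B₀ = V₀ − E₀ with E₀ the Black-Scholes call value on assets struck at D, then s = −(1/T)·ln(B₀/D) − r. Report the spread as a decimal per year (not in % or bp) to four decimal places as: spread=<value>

spread=0.0442

d₁ = [ln(V₀/D) + (r + σ²/2)T] / (σ√T)
   = [ln(304.1027/223.2655) + (0.0409 + 0.5·0.4216²)·6.4441] / (0.4216·√6.4441)
   = [0.309004 + 0.836272] / 1.070241 = 1.070110
d₂ = d₁ − σ√T = 1.070110 − 1.070241 = -0.000132
N(d₁) = 0.857715,  N(d₂) = 0.499948,  e^(−rT) = 0.768309
E₀ = V₀·N(d₁) − D·e^(−rT)·N(d₂)
   = 304.1027·0.857715 − 223.2655·0.768309·0.499948 = 175.074057
B₀ = V₀ − E₀ = 304.1027 − 175.074057 = 129.028643
spread = −(1/T)·ln(B₀/D) − r = −(1/6.4441)·ln(129.028643/223.2655) − 0.0409 = 0.04418981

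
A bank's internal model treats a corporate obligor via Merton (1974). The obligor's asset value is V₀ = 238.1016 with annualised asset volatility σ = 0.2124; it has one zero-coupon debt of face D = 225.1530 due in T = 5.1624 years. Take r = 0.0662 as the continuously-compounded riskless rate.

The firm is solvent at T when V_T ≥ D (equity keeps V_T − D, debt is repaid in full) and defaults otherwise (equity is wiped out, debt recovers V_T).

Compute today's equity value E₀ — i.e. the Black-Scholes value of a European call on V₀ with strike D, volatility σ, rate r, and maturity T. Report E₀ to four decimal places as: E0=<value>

d₁ = [ln(V₀/D) + (r + σ²/2)T] / (σ√T)
   = [ln(238.1016/225.1530) + (0.0662 + 0.5·0.2124²)·5.1624] / (0.2124·√5.1624)
   = [0.055917 + 0.458199] / 0.482592 = 1.065321
d₂ = d₁ − σ√T = 1.065321 − 0.482592 = 0.582729
N(d₁) = 0.856635,  N(d₂) = 0.719962,  e^(−rT) = 0.710525
E₀ = V₀·N(d₁) − D·e^(−rT)·N(d₂)
   = 238.1016·0.856635 − 225.1530·0.710525·0.719962 = 88.788802

E0=88.7888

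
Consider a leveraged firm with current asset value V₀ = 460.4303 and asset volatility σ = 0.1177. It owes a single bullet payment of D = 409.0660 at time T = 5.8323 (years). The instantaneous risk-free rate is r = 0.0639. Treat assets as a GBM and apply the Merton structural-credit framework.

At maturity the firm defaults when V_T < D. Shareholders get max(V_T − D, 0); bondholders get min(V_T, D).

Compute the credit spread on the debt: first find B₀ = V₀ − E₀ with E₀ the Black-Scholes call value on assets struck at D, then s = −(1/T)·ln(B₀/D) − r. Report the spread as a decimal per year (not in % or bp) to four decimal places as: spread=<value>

d₁ = [ln(V₀/D) + (r + σ²/2)T] / (σ√T)
   = [ln(460.4303/409.0660) + (0.0639 + 0.5·0.1177²)·5.8323] / (0.1177·√5.8323)
   = [0.118285 + 0.413082] / 0.284247 = 1.869383
d₂ = d₁ − σ√T = 1.869383 − 0.284247 = 1.585136
N(d₁) = 0.969215,  N(d₂) = 0.943532,  e^(−rT) = 0.688883
E₀ = V₀·N(d₁) − D·e^(−rT)·N(d₂)
   = 460.4303·0.969215 − 409.0660·0.688883·0.943532 = 180.370016
B₀ = V₀ − E₀ = 460.4303 − 180.370016 = 280.060284
spread = −(1/T)·ln(B₀/D) − r = −(1/5.8323)·ln(280.060284/409.0660) − 0.0639 = 0.00106093

spread=0.0011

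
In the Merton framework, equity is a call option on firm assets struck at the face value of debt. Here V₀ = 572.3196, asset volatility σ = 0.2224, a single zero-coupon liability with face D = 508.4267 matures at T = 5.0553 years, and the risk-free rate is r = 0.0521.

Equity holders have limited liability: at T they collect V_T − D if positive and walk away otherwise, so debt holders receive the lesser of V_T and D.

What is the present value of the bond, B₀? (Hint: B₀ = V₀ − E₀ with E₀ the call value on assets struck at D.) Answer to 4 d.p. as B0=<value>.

B0=360.9436

d₁ = [ln(V₀/D) + (r + σ²/2)T] / (σ√T)
   = [ln(572.3196/508.4267) + (0.0521 + 0.5·0.2224²)·5.0553] / (0.2224·√5.0553)
   = [0.118377 + 0.388403] / 0.500044 = 1.013470
d₂ = d₁ − σ√T = 1.013470 − 0.500044 = 0.513426
N(d₁) = 0.844582,  N(d₂) = 0.696173,  e^(−rT) = 0.768449
E₀ = V₀·N(d₁) − D·e^(−rT)·N(d₂)
   = 572.3196·0.844582 − 508.4267·0.768449·0.696173 = 211.376023
B₀ = V₀ − E₀ = 572.3196 − 211.376023 = 360.943577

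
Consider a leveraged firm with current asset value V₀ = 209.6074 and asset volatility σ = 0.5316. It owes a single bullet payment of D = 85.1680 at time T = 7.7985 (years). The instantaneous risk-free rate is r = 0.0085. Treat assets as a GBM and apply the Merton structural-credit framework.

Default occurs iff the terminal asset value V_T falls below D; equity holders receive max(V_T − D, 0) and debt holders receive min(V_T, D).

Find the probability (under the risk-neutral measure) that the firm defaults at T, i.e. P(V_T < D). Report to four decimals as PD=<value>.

PD=0.5362

d₁ = [ln(V₀/D) + (r + σ²/2)T] / (σ√T)
   = [ln(209.6074/85.1680) + (0.0085 + 0.5·0.5316²)·7.7985] / (0.5316·√7.7985)
   = [0.900610 + 1.168210] / 1.484535 = 1.393581
d₂ = d₁ − σ√T = 1.393581 − 1.484535 = -0.090954
risk-neutral PD = N(−d₂) = N(0.090954) = 0.536236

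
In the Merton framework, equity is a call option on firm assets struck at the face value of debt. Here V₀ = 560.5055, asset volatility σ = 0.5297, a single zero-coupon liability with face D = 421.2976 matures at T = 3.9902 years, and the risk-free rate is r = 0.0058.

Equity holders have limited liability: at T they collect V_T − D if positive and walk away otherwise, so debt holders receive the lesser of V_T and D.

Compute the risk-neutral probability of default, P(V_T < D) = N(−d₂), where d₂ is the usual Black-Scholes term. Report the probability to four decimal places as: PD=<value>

PD=0.5938

d₁ = [ln(V₀/D) + (r + σ²/2)T] / (σ√T)
   = [ln(560.5055/421.2976) + (0.0058 + 0.5·0.5297²)·3.9902] / (0.5297·√3.9902)
   = [0.285500 + 0.582932] / 1.058101 = 0.820746
d₂ = d₁ − σ√T = 0.820746 − 1.058101 = -0.237356
risk-neutral PD = N(−d₂) = N(0.237356) = 0.593810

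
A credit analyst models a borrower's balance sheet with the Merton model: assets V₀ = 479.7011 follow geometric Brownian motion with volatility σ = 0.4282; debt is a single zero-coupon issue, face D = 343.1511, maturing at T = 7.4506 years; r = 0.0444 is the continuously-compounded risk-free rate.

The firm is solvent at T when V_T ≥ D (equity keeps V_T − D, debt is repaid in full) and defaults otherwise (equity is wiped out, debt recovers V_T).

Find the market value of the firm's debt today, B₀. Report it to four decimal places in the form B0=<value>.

B0=181.3973

d₁ = [ln(V₀/D) + (r + σ²/2)T] / (σ√T)
   = [ln(479.7011/343.1511) + (0.0444 + 0.5·0.4282²)·7.4506] / (0.4282·√7.4506)
   = [0.334992 + 1.013860] / 1.168806 = 1.154043
d₂ = d₁ − σ√T = 1.154043 − 1.168806 = -0.014762
N(d₁) = 0.875759,  N(d₂) = 0.494111,  e^(−rT) = 0.718344
E₀ = V₀·N(d₁) − D·e^(−rT)·N(d₂)
   = 479.7011·0.875759 − 343.1511·0.718344·0.494111 = 298.303845
B₀ = V₀ − E₀ = 479.7011 − 298.303845 = 181.397255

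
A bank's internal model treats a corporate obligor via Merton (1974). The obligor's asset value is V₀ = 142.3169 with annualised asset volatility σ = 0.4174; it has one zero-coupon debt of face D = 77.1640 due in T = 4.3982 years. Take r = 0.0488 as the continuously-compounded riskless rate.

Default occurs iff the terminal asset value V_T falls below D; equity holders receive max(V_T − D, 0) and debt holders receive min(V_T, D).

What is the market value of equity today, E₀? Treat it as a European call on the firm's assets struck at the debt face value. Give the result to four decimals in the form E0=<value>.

E0=87.2406

d₁ = [ln(V₀/D) + (r + σ²/2)T] / (σ√T)
   = [ln(142.3169/77.1640) + (0.0488 + 0.5·0.4174²)·4.3982] / (0.4174·√4.3982)
   = [0.612123 + 0.597765] / 0.875367 = 1.382151
d₂ = d₁ − σ√T = 1.382151 − 0.875367 = 0.506784
N(d₁) = 0.916537,  N(d₂) = 0.693847,  e^(−rT) = 0.806838
E₀ = V₀·N(d₁) − D·e^(−rT)·N(d₂)
   = 142.3169·0.916537 − 77.1640·0.806838·0.693847 = 87.240629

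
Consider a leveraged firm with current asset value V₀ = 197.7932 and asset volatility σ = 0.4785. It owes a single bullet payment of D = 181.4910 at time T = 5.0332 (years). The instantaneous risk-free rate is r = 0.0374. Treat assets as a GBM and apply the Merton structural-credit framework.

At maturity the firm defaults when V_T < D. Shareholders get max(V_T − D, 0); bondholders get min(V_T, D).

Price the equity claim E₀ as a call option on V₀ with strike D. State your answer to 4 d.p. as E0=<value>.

E0=96.9194

d₁ = [ln(V₀/D) + (r + σ²/2)T] / (σ√T)
   = [ln(197.7932/181.4910) + (0.0374 + 0.5·0.4785²)·5.0332] / (0.4785·√5.0332)
   = [0.086016 + 0.764448] / 1.073505 = 0.792231
d₂ = d₁ − σ√T = 0.792231 − 1.073505 = -0.281274
N(d₁) = 0.785887,  N(d₂) = 0.389250,  e^(−rT) = 0.828414
E₀ = V₀·N(d₁) − D·e^(−rT)·N(d₂)
   = 197.7932·0.785887 − 181.4910·0.828414·0.389250 = 96.919433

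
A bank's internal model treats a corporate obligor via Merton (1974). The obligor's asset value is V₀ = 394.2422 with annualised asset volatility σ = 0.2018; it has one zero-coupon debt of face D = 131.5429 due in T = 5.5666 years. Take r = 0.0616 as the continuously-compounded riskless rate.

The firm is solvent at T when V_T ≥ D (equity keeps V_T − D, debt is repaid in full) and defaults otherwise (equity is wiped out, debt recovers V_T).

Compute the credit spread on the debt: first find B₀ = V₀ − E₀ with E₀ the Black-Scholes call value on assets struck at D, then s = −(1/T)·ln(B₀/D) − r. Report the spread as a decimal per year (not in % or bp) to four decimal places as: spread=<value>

d₁ = [ln(V₀/D) + (r + σ²/2)T] / (σ√T)
   = [ln(394.2422/131.5429) + (0.0616 + 0.5·0.2018²)·5.5666] / (0.2018·√5.5666)
   = [1.097632 + 0.456248] / 0.476120 = 3.263633
d₂ = d₁ − σ√T = 3.263633 − 0.476120 = 2.787513
N(d₁) = 0.999450,  N(d₂) = 0.997344,  e^(−rT) = 0.709707
E₀ = V₀·N(d₁) − D·e^(−rT)·N(d₂)
   = 394.2422·0.999450 − 131.5429·0.709707·0.997344 = 300.916344
B₀ = V₀ − E₀ = 394.2422 − 300.916344 = 93.325856
spread = −(1/T)·ln(B₀/D) − r = −(1/5.5666)·ln(93.325856/131.5429) − 0.0616 = 0.00005987

spread=0.0001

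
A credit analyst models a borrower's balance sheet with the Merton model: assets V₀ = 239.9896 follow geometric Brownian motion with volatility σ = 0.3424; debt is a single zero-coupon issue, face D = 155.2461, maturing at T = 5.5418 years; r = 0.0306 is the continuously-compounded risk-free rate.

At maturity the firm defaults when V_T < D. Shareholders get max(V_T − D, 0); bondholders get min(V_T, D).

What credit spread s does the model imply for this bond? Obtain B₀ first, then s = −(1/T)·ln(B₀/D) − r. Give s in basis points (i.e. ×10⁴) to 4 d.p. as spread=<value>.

spread=264.5474

d₁ = [ln(V₀/D) + (r + σ²/2)T] / (σ√T)
   = [ln(239.9896/155.2461) + (0.0306 + 0.5·0.3424²)·5.5418] / (0.3424·√5.5418)
   = [0.435584 + 0.494433] / 0.806045 = 1.153803
d₂ = d₁ − σ√T = 1.153803 − 0.806045 = 0.347759
N(d₁) = 0.875710,  N(d₂) = 0.635989,  e^(−rT) = 0.844020
E₀ = V₀·N(d₁) − D·e^(−rT)·N(d₂)
   = 239.9896·0.875710 − 155.2461·0.844020·0.635989 = 126.827009
B₀ = V₀ − E₀ = 239.9896 − 126.827009 = 113.162591
spread = −(1/T)·ln(B₀/D) − r = −(1/5.5418)·ln(113.162591/155.2461) − 0.0306 = 0.02645474
in basis points: 0.02645474 × 10⁴ = 264.5474 bp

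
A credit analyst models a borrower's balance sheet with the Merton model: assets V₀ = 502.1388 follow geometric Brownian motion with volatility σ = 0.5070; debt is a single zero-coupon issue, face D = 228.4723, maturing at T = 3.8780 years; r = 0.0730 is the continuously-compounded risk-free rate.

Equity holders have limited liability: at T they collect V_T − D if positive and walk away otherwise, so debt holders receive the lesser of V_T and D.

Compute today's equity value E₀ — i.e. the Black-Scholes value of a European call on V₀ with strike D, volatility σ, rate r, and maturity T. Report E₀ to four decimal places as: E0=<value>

E0=349.6227

d₁ = [ln(V₀/D) + (r + σ²/2)T] / (σ√T)
   = [ln(502.1388/228.4723) + (0.0730 + 0.5·0.5070²)·3.8780] / (0.5070·√3.8780)
   = [0.787462 + 0.781512] / 0.998417 = 1.571462
d₂ = d₁ − σ√T = 1.571462 − 0.998417 = 0.573045
N(d₁) = 0.941962,  N(d₂) = 0.716693,  e^(−rT) = 0.753449
E₀ = V₀·N(d₁) − D·e^(−rT)·N(d₂)
   = 502.1388·0.941962 − 228.4723·0.753449·0.716693 = 349.622709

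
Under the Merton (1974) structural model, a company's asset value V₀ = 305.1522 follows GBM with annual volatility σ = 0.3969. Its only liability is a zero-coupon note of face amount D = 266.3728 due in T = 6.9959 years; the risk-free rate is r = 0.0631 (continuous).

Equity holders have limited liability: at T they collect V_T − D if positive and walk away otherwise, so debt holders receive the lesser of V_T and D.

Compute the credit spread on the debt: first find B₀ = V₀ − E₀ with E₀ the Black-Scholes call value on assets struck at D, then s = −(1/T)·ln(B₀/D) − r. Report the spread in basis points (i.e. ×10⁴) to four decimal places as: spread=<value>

d₁ = [ln(V₀/D) + (r + σ²/2)T] / (σ√T)
   = [ln(305.1522/266.3728) + (0.0631 + 0.5·0.3969²)·6.9959] / (0.3969·√6.9959)
   = [0.135914 + 0.992472] / 1.049791 = 1.074867
d₂ = d₁ − σ√T = 1.074867 − 1.049791 = 0.025076
N(d₁) = 0.858783,  N(d₂) = 0.510003,  e^(−rT) = 0.643109
E₀ = V₀·N(d₁) − D·e^(−rT)·N(d₂)
   = 305.1522·0.858783 − 266.3728·0.643109·0.510003 = 174.692584
B₀ = V₀ − E₀ = 305.1522 − 174.692584 = 130.459616
spread = −(1/T)·ln(B₀/D) − r = −(1/6.9959)·ln(130.459616/266.3728) − 0.0631 = 0.03893592
in basis points: 0.03893592 × 10⁴ = 389.3592 bp

spread=389.3592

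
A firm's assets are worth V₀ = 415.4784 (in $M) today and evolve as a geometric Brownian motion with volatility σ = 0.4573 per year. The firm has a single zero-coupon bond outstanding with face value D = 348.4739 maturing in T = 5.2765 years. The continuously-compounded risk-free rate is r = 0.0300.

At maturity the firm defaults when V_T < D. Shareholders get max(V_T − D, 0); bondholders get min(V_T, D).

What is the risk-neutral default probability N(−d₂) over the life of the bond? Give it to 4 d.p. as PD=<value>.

d₁ = [ln(V₀/D) + (r + σ²/2)T] / (σ√T)
   = [ln(415.4784/348.4739) + (0.0300 + 0.5·0.4573²)·5.2765] / (0.4573·√5.2765)
   = [0.175867 + 0.710015] / 1.050447 = 0.843338
d₂ = d₁ − σ√T = 0.843338 − 1.050447 = -0.207109
risk-neutral PD = N(−d₂) = N(0.207109) = 0.582038

PD=0.5820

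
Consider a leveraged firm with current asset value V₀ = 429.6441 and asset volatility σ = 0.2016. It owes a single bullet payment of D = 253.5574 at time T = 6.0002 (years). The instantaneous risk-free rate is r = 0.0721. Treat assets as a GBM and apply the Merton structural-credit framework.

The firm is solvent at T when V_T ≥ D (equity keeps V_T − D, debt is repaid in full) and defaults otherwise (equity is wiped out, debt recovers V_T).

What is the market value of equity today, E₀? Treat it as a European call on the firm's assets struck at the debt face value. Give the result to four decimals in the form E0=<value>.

E0=266.3966

d₁ = [ln(V₀/D) + (r + σ²/2)T] / (σ√T)
   = [ln(429.6441/253.5574) + (0.0721 + 0.5·0.2016²)·6.0002] / (0.2016·√6.0002)
   = [0.527367 + 0.554546] / 0.493825 = 2.190882
d₂ = d₁ − σ√T = 2.190882 − 0.493825 = 1.697057
N(d₁) = 0.985770,  N(d₂) = 0.955157,  e^(−rT) = 0.648811
E₀ = V₀·N(d₁) − D·e^(−rT)·N(d₂)
   = 429.6441·0.985770 − 253.5574·0.648811·0.955157 = 266.396612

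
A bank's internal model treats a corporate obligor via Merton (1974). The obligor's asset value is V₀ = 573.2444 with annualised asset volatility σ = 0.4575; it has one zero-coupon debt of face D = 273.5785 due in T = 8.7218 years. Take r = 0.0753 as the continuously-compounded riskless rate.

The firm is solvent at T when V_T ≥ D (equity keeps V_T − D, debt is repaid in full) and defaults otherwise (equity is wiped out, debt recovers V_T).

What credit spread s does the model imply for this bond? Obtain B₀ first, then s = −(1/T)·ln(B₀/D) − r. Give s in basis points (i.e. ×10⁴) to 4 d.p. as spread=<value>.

spread=232.4741

d₁ = [ln(V₀/D) + (r + σ²/2)T] / (σ√T)
   = [ln(573.2444/273.5785) + (0.0753 + 0.5·0.4575²)·8.7218] / (0.4575·√8.7218)
   = [0.739724 + 1.569515] / 1.351121 = 1.709128
d₂ = d₁ − σ√T = 1.709128 − 1.351121 = 0.358008
N(d₁) = 0.956286,  N(d₂) = 0.639831,  e^(−rT) = 0.518533
E₀ = V₀·N(d₁) − D·e^(−rT)·N(d₂)
   = 573.2444·0.956286 − 273.5785·0.518533·0.639831 = 457.419704
B₀ = V₀ − E₀ = 573.2444 − 457.419704 = 115.824696
spread = −(1/T)·ln(B₀/D) − r = −(1/8.7218)·ln(115.824696/273.5785) − 0.0753 = 0.02324741
in basis points: 0.02324741 × 10⁴ = 232.4741 bp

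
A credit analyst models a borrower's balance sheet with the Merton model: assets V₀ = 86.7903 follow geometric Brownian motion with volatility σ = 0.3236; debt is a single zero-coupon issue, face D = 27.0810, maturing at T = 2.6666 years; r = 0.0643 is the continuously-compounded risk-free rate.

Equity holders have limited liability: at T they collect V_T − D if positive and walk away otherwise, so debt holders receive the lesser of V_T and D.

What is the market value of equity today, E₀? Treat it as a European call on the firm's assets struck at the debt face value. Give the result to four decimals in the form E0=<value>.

d₁ = [ln(V₀/D) + (r + σ²/2)T] / (σ√T)
   = [ln(86.7903/27.0810) + (0.0643 + 0.5·0.3236²)·2.6666] / (0.3236·√2.6666)
   = [1.164662 + 0.311082] / 0.528430 = 2.792695
d₂ = d₁ − σ√T = 2.792695 − 0.528430 = 2.264265
N(d₁) = 0.997386,  N(d₂) = 0.988221,  e^(−rT) = 0.842432
E₀ = V₀·N(d₁) − D·e^(−rT)·N(d₂)
   = 86.7903·0.997386 − 27.0810·0.842432·0.988221 = 64.018292

E0=64.0183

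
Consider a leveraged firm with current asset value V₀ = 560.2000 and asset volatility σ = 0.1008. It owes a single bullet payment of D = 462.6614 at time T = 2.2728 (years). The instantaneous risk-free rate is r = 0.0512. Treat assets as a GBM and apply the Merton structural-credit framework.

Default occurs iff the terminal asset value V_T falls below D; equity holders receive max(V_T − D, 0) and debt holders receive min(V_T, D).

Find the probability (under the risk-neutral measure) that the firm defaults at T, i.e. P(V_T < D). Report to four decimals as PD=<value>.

d₁ = [ln(V₀/D) + (r + σ²/2)T] / (σ√T)
   = [ln(560.2000/462.6614) + (0.0512 + 0.5·0.1008²)·2.2728] / (0.1008·√2.2728)
   = [0.191298 + 0.127914] / 0.151964 = 2.100576
d₂ = d₁ − σ√T = 2.100576 − 0.151964 = 1.948612
risk-neutral PD = N(−d₂) = N(-1.948612) = 0.025671

PD=0.0257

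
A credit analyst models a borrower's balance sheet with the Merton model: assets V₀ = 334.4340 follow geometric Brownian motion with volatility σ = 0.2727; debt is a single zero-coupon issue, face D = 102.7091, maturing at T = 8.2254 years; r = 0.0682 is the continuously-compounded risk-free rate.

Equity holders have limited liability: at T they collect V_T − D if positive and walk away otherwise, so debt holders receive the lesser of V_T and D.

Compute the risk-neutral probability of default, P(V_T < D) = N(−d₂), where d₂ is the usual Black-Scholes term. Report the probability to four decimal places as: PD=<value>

PD=0.0332

d₁ = [ln(V₀/D) + (r + σ²/2)T] / (σ√T)
   = [ln(334.4340/102.7091) + (0.0682 + 0.5·0.2727²)·8.2254] / (0.2727·√8.2254)
   = [1.180539 + 0.866814] / 0.782102 = 2.617756
d₂ = d₁ − σ√T = 2.617756 − 0.782102 = 1.835653
risk-neutral PD = N(−d₂) = N(-1.835653) = 0.033204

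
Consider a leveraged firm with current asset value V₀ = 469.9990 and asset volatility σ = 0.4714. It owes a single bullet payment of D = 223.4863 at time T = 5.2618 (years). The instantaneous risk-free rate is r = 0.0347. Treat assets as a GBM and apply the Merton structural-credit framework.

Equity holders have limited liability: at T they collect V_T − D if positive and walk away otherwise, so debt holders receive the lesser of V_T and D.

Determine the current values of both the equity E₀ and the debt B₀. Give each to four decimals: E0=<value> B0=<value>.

d₁ = [ln(V₀/D) + (r + σ²/2)T] / (σ√T)
   = [ln(469.9990/223.4863) + (0.0347 + 0.5·0.4714²)·5.2618] / (0.4714·√5.2618)
   = [0.743380 + 0.767218] / 1.081326 = 1.396986
d₂ = d₁ − σ√T = 1.396986 − 1.081326 = 0.315660
N(d₁) = 0.918791,  N(d₂) = 0.623870,  e^(−rT) = 0.833114
E₀ = V₀·N(d₁) − D·e^(−rT)·N(d₂)
   = 469.9990·0.918791 − 223.4863·0.833114·0.623870 = 315.672853
B₀ = V₀ − E₀ = 469.9990 − 315.672853 = 154.326147

E0=315.6729 B0=154.3261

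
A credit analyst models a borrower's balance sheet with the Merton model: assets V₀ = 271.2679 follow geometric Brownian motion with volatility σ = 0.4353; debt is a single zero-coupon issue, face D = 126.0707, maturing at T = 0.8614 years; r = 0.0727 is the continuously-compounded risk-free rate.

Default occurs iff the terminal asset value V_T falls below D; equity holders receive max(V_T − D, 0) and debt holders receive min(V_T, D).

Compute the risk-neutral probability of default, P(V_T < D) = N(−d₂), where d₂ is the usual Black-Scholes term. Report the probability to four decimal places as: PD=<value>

d₁ = [ln(V₀/D) + (r + σ²/2)T] / (σ√T)
   = [ln(271.2679/126.0707) + (0.0727 + 0.5·0.4353²)·0.8614] / (0.4353·√0.8614)
   = [0.766264 + 0.144235] / 0.404009 = 2.253661
d₂ = d₁ − σ√T = 2.253661 − 0.404009 = 1.849652
risk-neutral PD = N(−d₂) = N(-1.849652) = 0.032182

PD=0.0322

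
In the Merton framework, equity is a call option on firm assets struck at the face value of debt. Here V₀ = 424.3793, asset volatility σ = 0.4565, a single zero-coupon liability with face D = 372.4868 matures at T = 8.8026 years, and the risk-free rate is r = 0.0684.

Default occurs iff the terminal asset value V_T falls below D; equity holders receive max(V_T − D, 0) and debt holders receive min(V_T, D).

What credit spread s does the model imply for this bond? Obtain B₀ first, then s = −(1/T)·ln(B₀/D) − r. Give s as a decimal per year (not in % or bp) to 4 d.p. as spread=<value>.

d₁ = [ln(V₀/D) + (r + σ²/2)T] / (σ√T)
   = [ln(424.3793/372.4868) + (0.0684 + 0.5·0.4565²)·8.8026] / (0.4565·√8.8026)
   = [0.130426 + 1.519295] / 1.354398 = 1.218047
d₂ = d₁ − σ√T = 1.218047 − 1.354398 = -0.136351
N(d₁) = 0.888397,  N(d₂) = 0.445772,  e^(−rT) = 0.547662
E₀ = V₀·N(d₁) − D·e^(−rT)·N(d₂)
   = 424.3793·0.888397 − 372.4868·0.547662·0.445772 = 286.081271
B₀ = V₀ − E₀ = 424.3793 − 286.081271 = 138.298029
spread = −(1/T)·ln(B₀/D) − r = −(1/8.8026)·ln(138.298029/372.4868) − 0.0684 = 0.04415659

spread=0.0442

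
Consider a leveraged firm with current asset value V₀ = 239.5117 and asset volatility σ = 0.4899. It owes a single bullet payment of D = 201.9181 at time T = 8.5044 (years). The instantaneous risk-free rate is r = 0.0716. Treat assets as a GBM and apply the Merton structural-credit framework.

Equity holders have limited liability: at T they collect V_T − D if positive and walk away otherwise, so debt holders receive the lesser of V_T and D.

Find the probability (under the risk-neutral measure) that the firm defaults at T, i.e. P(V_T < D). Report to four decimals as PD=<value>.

d₁ = [ln(V₀/D) + (r + σ²/2)T] / (σ√T)
   = [ln(239.5117/201.9181) + (0.0716 + 0.5·0.4899²)·8.5044] / (0.4899·√8.5044)
   = [0.170740 + 1.629452] / 1.428661 = 1.260055
d₂ = d₁ − σ√T = 1.260055 − 1.428661 = -0.168606
risk-neutral PD = N(−d₂) = N(0.168606) = 0.566947

PD=0.5669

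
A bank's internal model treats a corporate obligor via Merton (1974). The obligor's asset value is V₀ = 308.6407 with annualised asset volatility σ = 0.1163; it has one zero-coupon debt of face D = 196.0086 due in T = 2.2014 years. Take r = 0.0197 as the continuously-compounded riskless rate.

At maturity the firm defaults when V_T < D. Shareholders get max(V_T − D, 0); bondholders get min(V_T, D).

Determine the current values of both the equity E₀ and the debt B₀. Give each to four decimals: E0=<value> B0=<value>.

d₁ = [ln(V₀/D) + (r + σ²/2)T] / (σ√T)
   = [ln(308.6407/196.0086) + (0.0197 + 0.5·0.1163²)·2.2014] / (0.1163·√2.2014)
   = [0.454019 + 0.058255] / 0.172556 = 2.968750
d₂ = d₁ − σ√T = 2.968750 − 0.172556 = 2.796194
N(d₁) = 0.998505,  N(d₂) = 0.997415,  e^(−rT) = 0.957559
E₀ = V₀·N(d₁) − D·e^(−rT)·N(d₂)
   = 308.6407·0.998505 − 196.0086·0.957559·0.997415 = 120.974650
B₀ = V₀ − E₀ = 308.6407 − 120.974650 = 187.666050

E0=120.9747 B0=187.6660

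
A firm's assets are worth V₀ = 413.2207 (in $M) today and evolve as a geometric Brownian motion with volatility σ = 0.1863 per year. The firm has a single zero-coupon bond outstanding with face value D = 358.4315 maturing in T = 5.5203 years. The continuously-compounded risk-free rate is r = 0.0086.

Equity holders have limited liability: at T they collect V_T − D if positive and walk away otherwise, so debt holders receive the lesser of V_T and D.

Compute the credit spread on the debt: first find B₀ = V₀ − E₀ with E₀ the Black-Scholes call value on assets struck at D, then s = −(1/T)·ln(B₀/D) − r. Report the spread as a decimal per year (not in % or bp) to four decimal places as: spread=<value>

spread=0.0199

d₁ = [ln(V₀/D) + (r + σ²/2)T] / (σ√T)
   = [ln(413.2207/358.4315) + (0.0086 + 0.5·0.1863²)·5.5203] / (0.1863·√5.5203)
   = [0.142244 + 0.143273] / 0.437718 = 0.652286
d₂ = d₁ − σ√T = 0.652286 − 0.437718 = 0.214568
N(d₁) = 0.742892,  N(d₂) = 0.584948,  e^(−rT) = 0.953635
E₀ = V₀·N(d₁) − D·e^(−rT)·N(d₂)
   = 413.2207·0.742892 − 358.4315·0.953635·0.584948 = 107.035539
B₀ = V₀ − E₀ = 413.2207 − 107.035539 = 306.185161
spread = −(1/T)·ln(B₀/D) − r = −(1/5.5203)·ln(306.185161/358.4315) − 0.0086 = 0.01993967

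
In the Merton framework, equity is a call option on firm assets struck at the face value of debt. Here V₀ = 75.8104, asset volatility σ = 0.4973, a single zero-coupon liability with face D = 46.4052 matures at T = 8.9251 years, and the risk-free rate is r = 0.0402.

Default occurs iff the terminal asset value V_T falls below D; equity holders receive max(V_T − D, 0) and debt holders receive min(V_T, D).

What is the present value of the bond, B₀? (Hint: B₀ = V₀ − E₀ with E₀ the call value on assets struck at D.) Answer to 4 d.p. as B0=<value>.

B0=21.1565

d₁ = [ln(V₀/D) + (r + σ²/2)T] / (σ√T)
   = [ln(75.8104/46.4052) + (0.0402 + 0.5·0.4973²)·8.9251] / (0.4973·√8.9251)
   = [0.490824 + 1.462410] / 1.485679 = 1.314708
d₂ = d₁ − σ√T = 1.314708 − 1.485679 = -0.170971
N(d₁) = 0.905696,  N(d₂) = 0.432123,  e^(−rT) = 0.698522
E₀ = V₀·N(d₁) − D·e^(−rT)·N(d₂)
   = 75.8104·0.905696 − 46.4052·0.698522·0.432123 = 54.653881
B₀ = V₀ − E₀ = 75.8104 − 54.653881 = 21.156519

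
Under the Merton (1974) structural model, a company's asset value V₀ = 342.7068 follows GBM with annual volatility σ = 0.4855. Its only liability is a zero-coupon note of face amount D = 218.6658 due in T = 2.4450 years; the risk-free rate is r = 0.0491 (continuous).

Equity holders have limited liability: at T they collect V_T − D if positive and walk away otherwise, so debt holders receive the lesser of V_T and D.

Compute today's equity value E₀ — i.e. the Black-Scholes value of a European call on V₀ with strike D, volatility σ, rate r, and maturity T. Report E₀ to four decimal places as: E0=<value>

d₁ = [ln(V₀/D) + (r + σ²/2)T] / (σ√T)
   = [ln(342.7068/218.6658) + (0.0491 + 0.5·0.4855²)·2.4450] / (0.4855·√2.4450)
   = [0.449331 + 0.408205] / 0.759152 = 1.129597
d₂ = d₁ − σ√T = 1.129597 − 0.759152 = 0.370446
N(d₁) = 0.870677,  N(d₂) = 0.644475,  e^(−rT) = 0.886877
E₀ = V₀·N(d₁) − D·e^(−rT)·N(d₂)
   = 342.7068·0.870677 − 218.6658·0.886877·0.644475 = 173.404240

E0=173.4042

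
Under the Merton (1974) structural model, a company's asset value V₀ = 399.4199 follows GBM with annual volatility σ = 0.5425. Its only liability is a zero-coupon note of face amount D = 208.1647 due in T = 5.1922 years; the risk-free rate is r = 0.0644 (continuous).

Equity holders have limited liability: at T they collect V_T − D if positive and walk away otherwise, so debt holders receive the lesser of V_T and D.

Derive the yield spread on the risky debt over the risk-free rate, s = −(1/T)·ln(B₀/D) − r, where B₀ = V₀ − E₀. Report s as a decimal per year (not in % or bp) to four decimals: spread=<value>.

d₁ = [ln(V₀/D) + (r + σ²/2)T] / (σ√T)
   = [ln(399.4199/208.1647) + (0.0644 + 0.5·0.5425²)·5.1922] / (0.5425·√5.1922)
   = [0.651684 + 1.098426] / 1.236162 = 1.415761
d₂ = d₁ − σ√T = 1.415761 − 1.236162 = 0.179599
N(d₁) = 0.921577,  N(d₂) = 0.571266,  e^(−rT) = 0.715783
E₀ = V₀·N(d₁) − D·e^(−rT)·N(d₂)
   = 399.4199·0.921577 − 208.1647·0.715783·0.571266 = 282.977148
B₀ = V₀ − E₀ = 399.4199 − 282.977148 = 116.442752
spread = −(1/T)·ln(B₀/D) − r = −(1/5.1922)·ln(116.442752/208.1647) − 0.0644 = 0.04748510

spread=0.0475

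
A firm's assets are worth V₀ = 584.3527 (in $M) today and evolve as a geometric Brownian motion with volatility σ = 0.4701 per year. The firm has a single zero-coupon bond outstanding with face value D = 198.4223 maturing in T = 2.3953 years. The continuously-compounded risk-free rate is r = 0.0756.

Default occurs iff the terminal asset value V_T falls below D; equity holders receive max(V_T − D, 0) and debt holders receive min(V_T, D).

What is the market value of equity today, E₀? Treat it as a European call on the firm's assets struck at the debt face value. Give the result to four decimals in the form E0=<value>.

E0=422.4234

d₁ = [ln(V₀/D) + (r + σ²/2)T] / (σ√T)
   = [ln(584.3527/198.4223) + (0.0756 + 0.5·0.4701²)·2.3953] / (0.4701·√2.3953)
   = [1.080107 + 0.445758] / 0.727562 = 2.097230
d₂ = d₁ − σ√T = 2.097230 − 0.727562 = 1.369667
N(d₁) = 0.982013,  N(d₂) = 0.914605,  e^(−rT) = 0.834365
E₀ = V₀·N(d₁) − D·e^(−rT)·N(d₂)
   = 584.3527·0.982013 − 198.4223·0.834365·0.914605 = 422.423371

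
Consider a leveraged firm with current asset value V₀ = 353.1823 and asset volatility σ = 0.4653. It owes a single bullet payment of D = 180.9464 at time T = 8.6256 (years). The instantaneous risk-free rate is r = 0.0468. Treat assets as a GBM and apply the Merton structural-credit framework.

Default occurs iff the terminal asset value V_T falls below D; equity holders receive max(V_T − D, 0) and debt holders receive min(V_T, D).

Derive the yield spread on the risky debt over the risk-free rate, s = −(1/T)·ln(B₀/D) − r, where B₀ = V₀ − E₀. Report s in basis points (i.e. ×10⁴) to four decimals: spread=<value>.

spread=336.5316

d₁ = [ln(V₀/D) + (r + σ²/2)T] / (σ√T)
   = [ln(353.1823/180.9464) + (0.0468 + 0.5·0.4653²)·8.6256] / (0.4653·√8.6256)
   = [0.668783 + 1.337417] / 1.366557 = 1.468069
d₂ = d₁ − σ√T = 1.468069 − 1.366557 = 0.101513
N(d₁) = 0.928957,  N(d₂) = 0.540428,  e^(−rT) = 0.667859
E₀ = V₀·N(d₁) − D·e^(−rT)·N(d₂)
   = 353.1823·0.928957 − 180.9464·0.667859·0.540428 = 262.782318
B₀ = V₀ − E₀ = 353.1823 − 262.782318 = 90.399982
spread = −(1/T)·ln(B₀/D) − r = −(1/8.6256)·ln(90.399982/180.9464) − 0.0468 = 0.03365316
in basis points: 0.03365316 × 10⁴ = 336.5316 bp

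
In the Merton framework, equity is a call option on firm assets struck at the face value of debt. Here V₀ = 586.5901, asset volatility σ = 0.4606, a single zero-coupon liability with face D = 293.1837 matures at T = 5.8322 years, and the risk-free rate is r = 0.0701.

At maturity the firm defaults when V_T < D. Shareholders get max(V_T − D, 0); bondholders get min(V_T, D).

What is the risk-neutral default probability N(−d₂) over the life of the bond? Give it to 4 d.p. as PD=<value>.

PD=0.3318

d₁ = [ln(V₀/D) + (r + σ²/2)T] / (σ√T)
   = [ln(586.5901/293.1837) + (0.0701 + 0.5·0.4606²)·5.8322] / (0.4606·√5.8322)
   = [0.693527 + 1.027495] / 1.112347 = 1.547199
d₂ = d₁ − σ√T = 1.547199 − 1.112347 = 0.434852
risk-neutral PD = N(−d₂) = N(-0.434852) = 0.331835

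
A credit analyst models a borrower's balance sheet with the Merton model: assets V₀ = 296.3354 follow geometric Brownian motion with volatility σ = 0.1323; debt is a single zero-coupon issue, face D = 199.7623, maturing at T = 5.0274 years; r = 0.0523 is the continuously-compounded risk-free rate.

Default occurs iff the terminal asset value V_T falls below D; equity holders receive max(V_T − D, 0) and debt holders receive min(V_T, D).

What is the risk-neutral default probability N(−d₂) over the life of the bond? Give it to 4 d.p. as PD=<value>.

PD=0.0193

d₁ = [ln(V₀/D) + (r + σ²/2)T] / (σ√T)
   = [ln(296.3354/199.7623) + (0.0523 + 0.5·0.1323²)·5.0274] / (0.1323·√5.0274)
   = [0.394364 + 0.306931] / 0.296641 = 2.364117
d₂ = d₁ − σ√T = 2.364117 − 0.296641 = 2.067476
risk-neutral PD = N(−d₂) = N(-2.067476) = 0.019345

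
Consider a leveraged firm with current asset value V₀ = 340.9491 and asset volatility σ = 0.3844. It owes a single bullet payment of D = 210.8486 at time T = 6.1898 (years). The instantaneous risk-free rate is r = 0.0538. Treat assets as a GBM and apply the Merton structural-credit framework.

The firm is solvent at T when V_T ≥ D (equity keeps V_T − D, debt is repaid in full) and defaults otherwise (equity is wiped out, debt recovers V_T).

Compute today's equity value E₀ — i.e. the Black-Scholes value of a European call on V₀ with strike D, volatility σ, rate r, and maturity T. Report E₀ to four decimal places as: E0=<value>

E0=212.0859

d₁ = [ln(V₀/D) + (r + σ²/2)T] / (σ√T)
   = [ln(340.9491/210.8486) + (0.0538 + 0.5·0.3844²)·6.1898] / (0.3844·√6.1898)
   = [0.480593 + 0.790324] / 0.956361 = 1.328910
d₂ = d₁ − σ√T = 1.328910 − 0.956361 = 0.372549
N(d₁) = 0.908061,  N(d₂) = 0.645258,  e^(−rT) = 0.716762
E₀ = V₀·N(d₁) − D·e^(−rT)·N(d₂)
   = 340.9491·0.908061 − 210.8486·0.716762·0.645258 = 212.085887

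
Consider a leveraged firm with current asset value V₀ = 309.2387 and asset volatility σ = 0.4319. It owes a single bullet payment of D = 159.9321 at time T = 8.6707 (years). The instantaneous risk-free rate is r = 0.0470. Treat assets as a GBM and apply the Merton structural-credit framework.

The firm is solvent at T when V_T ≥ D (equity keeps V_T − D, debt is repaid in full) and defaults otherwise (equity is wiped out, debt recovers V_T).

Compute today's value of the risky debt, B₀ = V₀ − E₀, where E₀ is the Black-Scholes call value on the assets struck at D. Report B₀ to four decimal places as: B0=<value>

B0=83.4482

d₁ = [ln(V₀/D) + (r + σ²/2)T] / (σ√T)
   = [ln(309.2387/159.9321) + (0.0470 + 0.5·0.4319²)·8.6707] / (0.4319·√8.6707)
   = [0.659364 + 1.216229] / 1.271775 = 1.474784
d₂ = d₁ − σ√T = 1.474784 − 1.271775 = 0.203009
N(d₁) = 0.929865,  N(d₂) = 0.580436,  e^(−rT) = 0.665296
E₀ = V₀·N(d₁) − D·e^(−rT)·N(d₂)
   = 309.2387·0.929865 − 159.9321·0.665296·0.580436 = 225.790468
B₀ = V₀ − E₀ = 309.2387 − 225.790468 = 83.448232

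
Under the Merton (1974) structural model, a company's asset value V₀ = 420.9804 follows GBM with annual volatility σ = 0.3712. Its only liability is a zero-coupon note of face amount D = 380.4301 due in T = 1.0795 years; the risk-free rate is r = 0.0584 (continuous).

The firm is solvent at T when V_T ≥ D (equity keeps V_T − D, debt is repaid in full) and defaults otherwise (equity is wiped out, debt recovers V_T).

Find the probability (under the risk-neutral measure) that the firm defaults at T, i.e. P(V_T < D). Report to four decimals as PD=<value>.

PD=0.4078

d₁ = [ln(V₀/D) + (r + σ²/2)T] / (σ√T)
   = [ln(420.9804/380.4301) + (0.0584 + 0.5·0.3712²)·1.0795] / (0.3712·√1.0795)
   = [0.101284 + 0.137415] / 0.385673 = 0.618914
d₂ = d₁ − σ√T = 0.618914 − 0.385673 = 0.233241
risk-neutral PD = N(−d₂) = N(-0.233241) = 0.407787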